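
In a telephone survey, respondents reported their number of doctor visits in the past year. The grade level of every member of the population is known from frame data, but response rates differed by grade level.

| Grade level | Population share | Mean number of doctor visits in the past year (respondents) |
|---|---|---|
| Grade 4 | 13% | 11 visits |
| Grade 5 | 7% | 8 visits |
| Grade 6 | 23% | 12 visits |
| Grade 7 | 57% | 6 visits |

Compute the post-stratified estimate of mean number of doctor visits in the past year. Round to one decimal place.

8.2

Each cell contributes population-share × respondent value:
  Grade 4: 0.13 × 11 = 1.43
  Grade 5: 0.07 × 8 = 0.56
  Grade 6: 0.23 × 12 = 2.76
  Grade 7: 0.57 × 6 = 3.42
Post-stratified estimate = 8.17 → 8.2.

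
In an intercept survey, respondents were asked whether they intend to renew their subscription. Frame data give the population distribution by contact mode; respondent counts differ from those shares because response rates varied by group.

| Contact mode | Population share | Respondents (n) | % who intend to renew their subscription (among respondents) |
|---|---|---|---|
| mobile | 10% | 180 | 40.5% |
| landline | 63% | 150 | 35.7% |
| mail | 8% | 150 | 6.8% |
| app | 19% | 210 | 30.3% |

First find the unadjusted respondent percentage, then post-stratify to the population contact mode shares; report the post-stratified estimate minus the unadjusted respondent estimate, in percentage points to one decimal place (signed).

+3.8 percentage points

Naive respondent-only estimate (weights = respondent counts):
  (180/690)×40.5 + (150/690)×35.7 + (150/690)×6.8 + (210/690)×30.3 = 29.0261%
Reweighting by population contact mode shares:
  0.1×40.5 + 0.63×35.7 + 0.08×6.8 + 0.19×30.3 = 32.842%
Difference = 32.842 − 29.0261 = 3.8159 pp.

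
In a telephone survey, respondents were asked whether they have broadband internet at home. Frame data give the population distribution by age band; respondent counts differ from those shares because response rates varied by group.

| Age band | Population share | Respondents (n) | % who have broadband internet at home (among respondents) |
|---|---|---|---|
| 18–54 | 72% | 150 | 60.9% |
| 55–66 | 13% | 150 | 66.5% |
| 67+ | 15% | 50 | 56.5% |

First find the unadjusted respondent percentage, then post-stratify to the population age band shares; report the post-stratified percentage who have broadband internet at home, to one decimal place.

Naive respondent-only estimate (weights = respondent counts):
  (150/350)×60.9 + (150/350)×66.5 + (50/350)×56.5 = 62.6714%
Reweighting by population age band shares:
  0.72×60.9 + 0.13×66.5 + 0.15×56.5 = 60.968%

61.0%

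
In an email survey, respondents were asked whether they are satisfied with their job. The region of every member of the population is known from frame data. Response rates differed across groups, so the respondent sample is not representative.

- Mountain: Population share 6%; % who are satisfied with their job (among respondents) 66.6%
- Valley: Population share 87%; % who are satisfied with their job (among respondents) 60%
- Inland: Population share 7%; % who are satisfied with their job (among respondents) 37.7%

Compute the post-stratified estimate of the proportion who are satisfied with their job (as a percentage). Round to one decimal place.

Weight each group's respondent value by its population share:
  Mountain: 0.06 × 66.6 = 3.996
  Valley: 0.87 × 60 = 52.2
  Inland: 0.07 × 37.7 = 2.639
Post-stratified estimate = 58.835 → 58.8%.

58.8%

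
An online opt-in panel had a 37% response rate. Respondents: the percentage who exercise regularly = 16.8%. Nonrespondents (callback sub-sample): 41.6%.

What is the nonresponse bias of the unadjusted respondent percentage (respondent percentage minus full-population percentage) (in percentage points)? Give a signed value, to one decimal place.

Nonresponse fraction = 1 − 0.37 = 0.63.
Bias = (nonresponse fraction) × (respondent percentage − nonrespondent percentage)
     = 0.63 × (16.8 − 41.6) = 0.63 × -24.8 = -15.624.

-15.6 percentage points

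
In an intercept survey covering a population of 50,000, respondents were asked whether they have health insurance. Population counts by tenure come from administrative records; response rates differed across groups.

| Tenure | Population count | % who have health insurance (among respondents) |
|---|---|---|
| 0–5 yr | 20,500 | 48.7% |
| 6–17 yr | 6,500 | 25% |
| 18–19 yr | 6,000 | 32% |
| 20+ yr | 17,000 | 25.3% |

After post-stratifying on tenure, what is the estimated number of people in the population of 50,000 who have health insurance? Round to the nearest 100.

Estimated count per cell = population count × respondent percentage:
  0–5 yr: 20,500 × 48.7% = 9983.5
  6–17 yr: 6,500 × 25% = 1625
  18–19 yr: 6,000 × 32% = 1920
  20+ yr: 17,000 × 25.3% = 4301
Estimated total = 17829.5 → 17,800.

17,800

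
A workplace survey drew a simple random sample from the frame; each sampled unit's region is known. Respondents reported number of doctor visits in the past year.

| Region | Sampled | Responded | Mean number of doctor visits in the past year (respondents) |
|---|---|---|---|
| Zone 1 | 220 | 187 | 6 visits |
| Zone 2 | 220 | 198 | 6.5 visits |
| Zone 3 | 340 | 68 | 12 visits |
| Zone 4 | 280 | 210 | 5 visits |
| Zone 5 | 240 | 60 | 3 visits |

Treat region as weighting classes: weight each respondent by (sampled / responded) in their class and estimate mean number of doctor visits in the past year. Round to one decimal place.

6.9

Class response rates: Zone 1 187/220 = 85%, Zone 2 198/220 = 90%, Zone 3 68/340 = 20%, Zone 4 210/280 = 75%, Zone 5 60/240 = 25%.
Each respondent's weight = sampled/responded in their class; summing within a class gives n_sampled, so:
  Zone 1: 220 × 6 = 1320
  Zone 2: 220 × 6.5 = 1430
  Zone 3: 340 × 12 = 4080
  Zone 4: 280 × 5 = 1400
  Zone 5: 240 × 3 = 720
Adjusted estimate = 8950 / 1,300 = 6.88462 → 6.9.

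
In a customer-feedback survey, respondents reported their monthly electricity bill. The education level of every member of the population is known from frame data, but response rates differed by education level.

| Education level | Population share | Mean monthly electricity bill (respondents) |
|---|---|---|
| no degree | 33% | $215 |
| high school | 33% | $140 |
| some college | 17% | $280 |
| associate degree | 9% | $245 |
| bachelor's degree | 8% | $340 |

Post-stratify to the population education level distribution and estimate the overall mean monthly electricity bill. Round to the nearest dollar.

Weight each group's respondent value by its population share:
  no degree: 0.33 × 215 = 70.95
  high school: 0.33 × 140 = 46.2
  some college: 0.17 × 280 = 47.6
  associate degree: 0.09 × 245 = 22.05
  bachelor's degree: 0.08 × 340 = 27.2
Post-stratified estimate = 214 → $214.

$214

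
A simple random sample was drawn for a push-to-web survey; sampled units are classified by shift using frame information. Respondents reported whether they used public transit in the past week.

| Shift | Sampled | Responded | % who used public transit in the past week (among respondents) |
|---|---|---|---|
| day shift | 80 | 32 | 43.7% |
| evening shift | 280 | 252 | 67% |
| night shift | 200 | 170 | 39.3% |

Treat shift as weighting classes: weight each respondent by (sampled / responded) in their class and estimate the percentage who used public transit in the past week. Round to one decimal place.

53.8%

Class response rates: day shift 32/80 = 40%, evening shift 252/280 = 90%, night shift 170/200 = 85%.
Inverse-response-rate weighting restores each class to its sampled count, so class totals weight by n_sampled:
  day shift: 80 × 43.7 = 3496
  evening shift: 280 × 67 = 18,760
  night shift: 200 × 39.3 = 7860
Adjusted estimate = 30,116 / 560 = 53.7786 → 53.8%.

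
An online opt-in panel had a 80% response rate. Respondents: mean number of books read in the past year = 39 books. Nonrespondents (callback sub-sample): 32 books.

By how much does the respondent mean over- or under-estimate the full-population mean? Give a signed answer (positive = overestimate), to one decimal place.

Nonresponse fraction = 1 − 0.8 = 0.2.
Bias = (nonresponse fraction) × (respondent mean − nonrespondent mean)
     = 0.2 × (39 − 32) = 0.2 × 7 = 1.4.

+1.4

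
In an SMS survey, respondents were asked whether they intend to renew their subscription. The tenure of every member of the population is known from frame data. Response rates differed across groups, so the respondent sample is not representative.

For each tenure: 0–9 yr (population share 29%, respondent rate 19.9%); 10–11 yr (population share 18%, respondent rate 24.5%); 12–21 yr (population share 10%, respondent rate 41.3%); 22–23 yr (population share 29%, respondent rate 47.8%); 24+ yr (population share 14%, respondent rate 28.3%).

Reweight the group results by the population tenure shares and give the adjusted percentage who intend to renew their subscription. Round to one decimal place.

Each cell contributes population-share × respondent value:
  0–9 yr: 0.29 × 19.9 = 5.771
  10–11 yr: 0.18 × 24.5 = 4.41
  12–21 yr: 0.1 × 41.3 = 4.13
  22–23 yr: 0.29 × 47.8 = 13.862
  24+ yr: 0.14 × 28.3 = 3.962
Post-stratified estimate = 32.135 → 32.1%.

32.1%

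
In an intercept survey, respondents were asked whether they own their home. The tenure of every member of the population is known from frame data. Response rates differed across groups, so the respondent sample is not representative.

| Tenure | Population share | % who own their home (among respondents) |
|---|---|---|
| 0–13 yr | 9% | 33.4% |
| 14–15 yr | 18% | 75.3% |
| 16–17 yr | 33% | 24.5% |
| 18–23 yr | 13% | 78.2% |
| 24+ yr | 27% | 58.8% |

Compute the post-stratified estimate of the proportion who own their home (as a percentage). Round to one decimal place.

50.7%

Each cell contributes population-share × respondent value:
  0–13 yr: 0.09 × 33.4 = 3.006
  14–15 yr: 0.18 × 75.3 = 13.554
  16–17 yr: 0.33 × 24.5 = 8.085
  18–23 yr: 0.13 × 78.2 = 10.166
  24+ yr: 0.27 × 58.8 = 15.876
Post-stratified estimate = 50.687 → 50.7%.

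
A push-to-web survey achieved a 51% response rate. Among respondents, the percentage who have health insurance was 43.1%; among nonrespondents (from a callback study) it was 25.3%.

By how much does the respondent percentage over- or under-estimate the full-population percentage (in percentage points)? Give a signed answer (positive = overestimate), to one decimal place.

Nonresponse fraction = 1 − 0.51 = 0.49.
Bias = (nonresponse fraction) × (respondent percentage − nonrespondent percentage)
     = 0.49 × (43.1 − 25.3) = 0.49 × 17.8 = 8.722.

+8.7 percentage points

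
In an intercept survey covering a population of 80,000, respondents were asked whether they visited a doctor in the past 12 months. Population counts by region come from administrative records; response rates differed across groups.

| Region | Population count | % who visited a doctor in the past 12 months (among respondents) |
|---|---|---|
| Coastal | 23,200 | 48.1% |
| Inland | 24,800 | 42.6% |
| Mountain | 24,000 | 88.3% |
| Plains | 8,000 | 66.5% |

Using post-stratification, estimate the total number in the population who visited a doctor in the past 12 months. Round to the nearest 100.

48,200

Estimated count per cell = population count × respondent percentage:
  Coastal: 23,200 × 48.1% = 11159.2
  Inland: 24,800 × 42.6% = 10564.8
  Mountain: 24,000 × 88.3% = 21,192
  Plains: 8,000 × 66.5% = 5320
Estimated total = 48,236 → 48,200.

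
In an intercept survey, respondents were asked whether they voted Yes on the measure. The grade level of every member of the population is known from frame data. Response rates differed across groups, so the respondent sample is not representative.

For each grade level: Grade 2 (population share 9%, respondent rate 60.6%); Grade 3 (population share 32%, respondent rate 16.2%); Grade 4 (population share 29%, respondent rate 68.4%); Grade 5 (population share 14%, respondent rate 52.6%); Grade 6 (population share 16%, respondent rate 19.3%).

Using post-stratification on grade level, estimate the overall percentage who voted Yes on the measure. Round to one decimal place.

40.9%

Each cell contributes population-share × respondent value:
  Grade 2: 0.09 × 60.6 = 5.454
  Grade 3: 0.32 × 16.2 = 5.184
  Grade 4: 0.29 × 68.4 = 19.836
  Grade 5: 0.14 × 52.6 = 7.364
  Grade 6: 0.16 × 19.3 = 3.088
Post-stratified estimate = 40.926 → 40.9%.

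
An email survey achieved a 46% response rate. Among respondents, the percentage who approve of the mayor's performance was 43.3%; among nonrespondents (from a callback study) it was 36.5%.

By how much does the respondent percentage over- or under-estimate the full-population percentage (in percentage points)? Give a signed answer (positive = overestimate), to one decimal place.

+3.7 percentage points

Nonresponse fraction = 1 − 0.46 = 0.54.
Bias = (nonresponse fraction) × (respondent percentage − nonrespondent percentage)
     = 0.54 × (43.3 − 36.5) = 0.54 × 6.8 = 3.672.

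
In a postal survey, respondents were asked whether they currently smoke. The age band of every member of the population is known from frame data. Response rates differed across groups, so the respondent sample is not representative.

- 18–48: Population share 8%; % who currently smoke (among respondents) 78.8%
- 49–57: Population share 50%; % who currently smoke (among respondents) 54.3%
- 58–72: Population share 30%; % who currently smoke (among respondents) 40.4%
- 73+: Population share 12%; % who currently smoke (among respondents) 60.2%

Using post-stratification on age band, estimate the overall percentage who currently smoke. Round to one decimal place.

52.8%

Post-stratification weights by population share, not respondent share:
  18–48: 0.08 × 78.8 = 6.304
  49–57: 0.5 × 54.3 = 27.15
  58–72: 0.3 × 40.4 = 12.12
  73+: 0.12 × 60.2 = 7.224
Post-stratified estimate = 52.798 → 52.8%.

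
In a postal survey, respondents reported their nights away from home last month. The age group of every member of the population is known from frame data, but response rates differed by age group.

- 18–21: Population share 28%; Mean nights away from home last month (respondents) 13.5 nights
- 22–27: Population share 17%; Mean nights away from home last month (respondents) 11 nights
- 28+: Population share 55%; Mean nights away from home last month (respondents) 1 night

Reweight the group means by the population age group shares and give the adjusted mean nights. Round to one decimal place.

Reweight to the known age group distribution:
  18–21: 0.28 × 13.5 = 3.78
  22–27: 0.17 × 11 = 1.87
  28+: 0.55 × 1 = 0.55
Post-stratified estimate = 6.2 → 6.2.

6.2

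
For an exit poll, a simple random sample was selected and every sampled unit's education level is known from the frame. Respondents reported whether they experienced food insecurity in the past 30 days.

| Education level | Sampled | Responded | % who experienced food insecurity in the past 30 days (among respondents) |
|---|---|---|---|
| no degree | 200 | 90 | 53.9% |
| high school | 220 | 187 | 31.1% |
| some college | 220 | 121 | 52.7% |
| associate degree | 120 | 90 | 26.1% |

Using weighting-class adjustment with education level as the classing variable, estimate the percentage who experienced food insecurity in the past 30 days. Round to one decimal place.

42.6%

Class response rates: no degree 90/200 = 45%, high school 187/220 = 85%, some college 121/220 = 55%, associate degree 90/120 = 75%.
Each respondent's weight = sampled/responded in their class; summing within a class gives n_sampled, so:
  no degree: 200 × 53.9 = 10,780
  high school: 220 × 31.1 = 6842
  some college: 220 × 52.7 = 11,594
  associate degree: 120 × 26.1 = 3132
Adjusted estimate = 32,348 / 760 = 42.5632 → 42.6%.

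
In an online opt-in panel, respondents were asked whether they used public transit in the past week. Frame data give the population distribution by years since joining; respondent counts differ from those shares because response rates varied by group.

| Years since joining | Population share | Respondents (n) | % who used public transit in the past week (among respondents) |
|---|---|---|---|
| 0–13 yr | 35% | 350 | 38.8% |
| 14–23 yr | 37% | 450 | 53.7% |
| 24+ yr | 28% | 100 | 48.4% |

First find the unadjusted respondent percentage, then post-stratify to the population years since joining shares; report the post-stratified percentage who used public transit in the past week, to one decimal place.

Naive respondent-only estimate (weights = respondent counts):
  (350/900)×38.8 + (450/900)×53.7 + (100/900)×48.4 = 47.3167%
Post-stratified estimate weights by population shares:
  0.35×38.8 + 0.37×53.7 + 0.28×48.4 = 47.001%

47.0%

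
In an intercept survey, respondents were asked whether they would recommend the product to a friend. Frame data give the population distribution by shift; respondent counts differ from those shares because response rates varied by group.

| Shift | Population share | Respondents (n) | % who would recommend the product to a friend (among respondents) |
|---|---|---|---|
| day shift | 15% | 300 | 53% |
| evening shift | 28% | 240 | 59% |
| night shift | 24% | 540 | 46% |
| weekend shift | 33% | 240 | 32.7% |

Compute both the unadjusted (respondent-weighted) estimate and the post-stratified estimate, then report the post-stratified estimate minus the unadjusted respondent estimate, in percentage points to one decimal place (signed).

-1.2 percentage points

Unadjusted (pooled respondent) estimate weights by respondent counts:
  (300/1320)×53 + (240/1320)×59 + (540/1320)×46 + (240/1320)×32.7 = 47.5364%
Post-stratifying to population shares instead:
  0.15×53 + 0.28×59 + 0.24×46 + 0.33×32.7 = 46.301%
Difference = 46.301 − 47.5364 = -1.2354 pp.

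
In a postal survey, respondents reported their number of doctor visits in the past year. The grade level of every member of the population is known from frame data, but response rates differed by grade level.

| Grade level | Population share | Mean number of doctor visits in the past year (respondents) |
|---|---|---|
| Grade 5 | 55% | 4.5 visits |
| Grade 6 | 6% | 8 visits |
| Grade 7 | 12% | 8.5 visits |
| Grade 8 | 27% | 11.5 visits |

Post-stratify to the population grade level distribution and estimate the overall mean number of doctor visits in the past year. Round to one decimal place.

7.1

Reweight to the known grade level distribution:
  Grade 5: 0.55 × 4.5 = 2.475
  Grade 6: 0.06 × 8 = 0.48
  Grade 7: 0.12 × 8.5 = 1.02
  Grade 8: 0.27 × 11.5 = 3.105
Post-stratified estimate = 7.08 → 7.1.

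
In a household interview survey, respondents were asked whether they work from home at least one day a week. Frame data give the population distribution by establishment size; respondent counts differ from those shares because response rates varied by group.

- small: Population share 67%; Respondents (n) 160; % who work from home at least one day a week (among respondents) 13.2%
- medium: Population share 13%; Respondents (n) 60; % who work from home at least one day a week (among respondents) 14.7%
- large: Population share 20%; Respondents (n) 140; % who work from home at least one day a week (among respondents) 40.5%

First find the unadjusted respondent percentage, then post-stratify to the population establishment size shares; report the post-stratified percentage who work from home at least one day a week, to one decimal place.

18.9%

Unadjusted (pooled respondent) estimate weights by respondent counts:
  (160/360)×13.2 + (60/360)×14.7 + (140/360)×40.5 = 24.0667%
Reweighting by population establishment size shares:
  0.67×13.2 + 0.13×14.7 + 0.2×40.5 = 18.855%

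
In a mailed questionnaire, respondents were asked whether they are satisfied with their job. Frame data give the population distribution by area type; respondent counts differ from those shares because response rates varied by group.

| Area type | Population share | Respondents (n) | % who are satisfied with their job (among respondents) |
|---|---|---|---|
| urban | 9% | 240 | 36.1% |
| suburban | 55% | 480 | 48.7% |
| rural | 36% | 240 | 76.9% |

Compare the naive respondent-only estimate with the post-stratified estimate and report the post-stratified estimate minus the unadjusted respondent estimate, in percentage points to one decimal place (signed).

+5.1 percentage points

Naive respondent-only estimate (weights = respondent counts):
  (240/960)×36.1 + (480/960)×48.7 + (240/960)×76.9 = 52.6%
Reweighting by population area type shares:
  0.09×36.1 + 0.55×48.7 + 0.36×76.9 = 57.718%
Difference = 57.718 − 52.6 = 5.118 pp.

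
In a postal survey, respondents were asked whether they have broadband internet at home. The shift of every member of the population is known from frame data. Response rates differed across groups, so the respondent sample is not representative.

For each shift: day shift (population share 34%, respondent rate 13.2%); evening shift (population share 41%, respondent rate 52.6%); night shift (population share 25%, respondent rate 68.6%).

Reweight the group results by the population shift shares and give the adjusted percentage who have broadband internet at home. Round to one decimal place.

Each cell contributes population-share × respondent value:
  day shift: 0.34 × 13.2 = 4.488
  evening shift: 0.41 × 52.6 = 21.566
  night shift: 0.25 × 68.6 = 17.15
Post-stratified estimate = 43.204 → 43.2%.

43.2%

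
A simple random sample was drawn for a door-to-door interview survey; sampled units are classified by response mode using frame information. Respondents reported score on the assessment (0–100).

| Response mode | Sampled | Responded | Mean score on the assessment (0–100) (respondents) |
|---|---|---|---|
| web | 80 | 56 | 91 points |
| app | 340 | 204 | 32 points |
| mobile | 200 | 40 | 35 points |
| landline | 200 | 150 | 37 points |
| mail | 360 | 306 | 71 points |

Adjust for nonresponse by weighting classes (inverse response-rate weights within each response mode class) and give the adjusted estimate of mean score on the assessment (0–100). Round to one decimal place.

Response rates by class: web 56/80 = 70%, app 204/340 = 60%, mobile 40/200 = 20%, landline 150/200 = 75%, mail 306/360 = 85%.
With weight = n_sampled/n_responded per class, the weighted class total is n_sampled:
  web: 80 × 91 = 7280
  app: 340 × 32 = 10,880
  mobile: 200 × 35 = 7000
  landline: 200 × 37 = 7400
  mail: 360 × 71 = 25,560
Adjusted estimate = 58,120 / 1,180 = 49.2542 → 49.3.

49.3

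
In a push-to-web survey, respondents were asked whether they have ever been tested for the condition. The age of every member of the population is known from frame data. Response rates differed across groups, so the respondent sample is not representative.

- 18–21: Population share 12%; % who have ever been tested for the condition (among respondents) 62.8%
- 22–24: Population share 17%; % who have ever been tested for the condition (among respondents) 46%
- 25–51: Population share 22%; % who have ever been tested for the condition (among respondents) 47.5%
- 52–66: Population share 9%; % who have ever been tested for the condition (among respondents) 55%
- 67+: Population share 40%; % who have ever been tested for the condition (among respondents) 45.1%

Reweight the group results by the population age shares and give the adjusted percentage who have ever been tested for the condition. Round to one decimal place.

Weight each group's respondent value by its population share:
  18–21: 0.12 × 62.8 = 7.536
  22–24: 0.17 × 46 = 7.82
  25–51: 0.22 × 47.5 = 10.45
  52–66: 0.09 × 55 = 4.95
  67+: 0.4 × 45.1 = 18.04
Post-stratified estimate = 48.796 → 48.8%.

48.8%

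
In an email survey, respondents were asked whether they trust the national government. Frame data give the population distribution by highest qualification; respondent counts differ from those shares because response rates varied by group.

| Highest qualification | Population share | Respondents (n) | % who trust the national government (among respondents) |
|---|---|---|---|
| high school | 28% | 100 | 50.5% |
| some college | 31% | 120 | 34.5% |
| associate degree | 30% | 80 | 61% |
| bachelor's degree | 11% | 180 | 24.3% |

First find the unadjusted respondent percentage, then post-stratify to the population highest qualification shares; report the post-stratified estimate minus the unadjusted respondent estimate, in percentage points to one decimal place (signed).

+7.4 percentage points

Without adjustment, the pooled respondent share is:
  (100/480)×50.5 + (120/480)×34.5 + (80/480)×61 + (180/480)×24.3 = 38.425%
Post-stratifying to population shares instead:
  0.28×50.5 + 0.31×34.5 + 0.3×61 + 0.11×24.3 = 45.808%
Difference = 45.808 − 38.425 = 7.383 pp.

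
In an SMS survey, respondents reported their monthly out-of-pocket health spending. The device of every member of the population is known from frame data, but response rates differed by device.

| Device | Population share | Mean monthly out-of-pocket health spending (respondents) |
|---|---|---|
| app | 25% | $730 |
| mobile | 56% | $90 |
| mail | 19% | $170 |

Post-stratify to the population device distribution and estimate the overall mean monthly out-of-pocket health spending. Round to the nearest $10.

Post-stratification weights by population share, not respondent share:
  app: 0.25 × 730 = 182.5
  mobile: 0.56 × 90 = 50.4
  mail: 0.19 × 170 = 32.3
Post-stratified estimate = 265.2 → $270.

$270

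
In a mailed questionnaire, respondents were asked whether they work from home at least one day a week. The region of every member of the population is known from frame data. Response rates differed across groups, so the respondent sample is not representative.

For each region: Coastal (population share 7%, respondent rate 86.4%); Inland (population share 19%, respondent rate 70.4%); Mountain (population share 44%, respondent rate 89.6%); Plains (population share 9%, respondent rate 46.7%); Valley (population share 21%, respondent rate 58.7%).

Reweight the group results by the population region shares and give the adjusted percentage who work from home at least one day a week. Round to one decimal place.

Each cell contributes population-share × respondent value:
  Coastal: 0.07 × 86.4 = 6.048
  Inland: 0.19 × 70.4 = 13.376
  Mountain: 0.44 × 89.6 = 39.424
  Plains: 0.09 × 46.7 = 4.203
  Valley: 0.21 × 58.7 = 12.327
Post-stratified estimate = 75.378 → 75.4%.

75.4%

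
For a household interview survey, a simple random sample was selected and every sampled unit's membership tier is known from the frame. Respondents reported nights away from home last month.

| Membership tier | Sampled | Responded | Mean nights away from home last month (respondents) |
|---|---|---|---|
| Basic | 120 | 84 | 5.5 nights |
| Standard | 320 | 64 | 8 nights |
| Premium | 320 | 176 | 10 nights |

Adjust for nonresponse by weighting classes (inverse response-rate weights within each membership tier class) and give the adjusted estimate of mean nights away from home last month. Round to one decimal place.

Class response rates: Basic 84/120 = 70%, Standard 64/320 = 20%, Premium 176/320 = 55%.
Inverse-response-rate weighting restores each class to its sampled count, so class totals weight by n_sampled:
  Basic: 120 × 5.5 = 660
  Standard: 320 × 8 = 2560
  Premium: 320 × 10 = 3200
Adjusted estimate = 6420 / 760 = 8.44737 → 8.4.

8.4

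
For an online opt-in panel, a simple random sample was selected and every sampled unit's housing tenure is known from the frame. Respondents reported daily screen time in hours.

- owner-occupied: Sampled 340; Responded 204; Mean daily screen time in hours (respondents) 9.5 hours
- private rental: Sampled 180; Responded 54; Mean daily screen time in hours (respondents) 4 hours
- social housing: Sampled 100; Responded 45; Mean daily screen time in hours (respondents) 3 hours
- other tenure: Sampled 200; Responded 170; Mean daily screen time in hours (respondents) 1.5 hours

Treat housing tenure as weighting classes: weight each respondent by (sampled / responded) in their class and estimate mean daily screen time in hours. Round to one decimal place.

5.5

Response rates by class: owner-occupied 204/340 = 60%, private rental 54/180 = 30%, social housing 45/100 = 45%, other tenure 170/200 = 85%.
Each respondent's weight = sampled/responded in their class; summing within a class gives n_sampled, so:
  owner-occupied: 340 × 9.5 = 3230
  private rental: 180 × 4 = 720
  social housing: 100 × 3 = 300
  other tenure: 200 × 1.5 = 300
Adjusted estimate = 4550 / 820 = 5.54878 → 5.5.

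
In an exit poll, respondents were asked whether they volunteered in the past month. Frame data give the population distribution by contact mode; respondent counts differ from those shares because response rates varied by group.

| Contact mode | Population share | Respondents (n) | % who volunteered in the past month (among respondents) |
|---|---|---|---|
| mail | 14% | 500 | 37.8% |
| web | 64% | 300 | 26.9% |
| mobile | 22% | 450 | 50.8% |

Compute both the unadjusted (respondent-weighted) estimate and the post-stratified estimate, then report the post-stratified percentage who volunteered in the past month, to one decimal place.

33.7%

Without adjustment, the pooled respondent share is:
  (500/1250)×37.8 + (300/1250)×26.9 + (450/1250)×50.8 = 39.864%
Post-stratified estimate weights by population shares:
  0.14×37.8 + 0.64×26.9 + 0.22×50.8 = 33.684%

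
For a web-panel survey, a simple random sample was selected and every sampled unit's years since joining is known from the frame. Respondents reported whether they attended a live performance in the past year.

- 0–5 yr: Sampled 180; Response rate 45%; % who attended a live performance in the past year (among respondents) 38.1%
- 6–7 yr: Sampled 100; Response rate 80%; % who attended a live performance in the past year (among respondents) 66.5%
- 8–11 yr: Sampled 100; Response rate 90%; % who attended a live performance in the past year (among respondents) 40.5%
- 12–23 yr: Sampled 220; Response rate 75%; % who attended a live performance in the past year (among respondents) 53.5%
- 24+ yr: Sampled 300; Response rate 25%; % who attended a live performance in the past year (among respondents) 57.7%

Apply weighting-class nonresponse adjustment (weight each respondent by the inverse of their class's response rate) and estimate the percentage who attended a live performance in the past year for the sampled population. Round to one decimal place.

Each respondent's weight = sampled/responded in their class; summing within a class gives n_sampled, so:
  0–5 yr: 180 × 38.1 = 6858
  6–7 yr: 100 × 66.5 = 6650
  8–11 yr: 100 × 40.5 = 4050
  12–23 yr: 220 × 53.5 = 11,770
  24+ yr: 300 × 57.7 = 17,310
Adjusted estimate = 46,638 / 900 = 51.82 → 51.8%.

51.8%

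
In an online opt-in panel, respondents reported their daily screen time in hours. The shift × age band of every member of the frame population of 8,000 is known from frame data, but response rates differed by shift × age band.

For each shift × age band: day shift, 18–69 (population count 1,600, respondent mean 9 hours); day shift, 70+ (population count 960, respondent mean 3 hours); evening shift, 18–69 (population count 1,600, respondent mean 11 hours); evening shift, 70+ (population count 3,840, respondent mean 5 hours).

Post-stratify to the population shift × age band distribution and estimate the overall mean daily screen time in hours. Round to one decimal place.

Each cell contributes population-share × respondent value:
  day shift, 18–69: (1,600/8,000) × 9 = 1.8
  day shift, 70+: (960/8,000) × 3 = 0.36
  evening shift, 18–69: (1,600/8,000) × 11 = 2.2
  evening shift, 70+: (3,840/8,000) × 5 = 2.4
Post-stratified estimate = 6.76 → 6.8.

6.8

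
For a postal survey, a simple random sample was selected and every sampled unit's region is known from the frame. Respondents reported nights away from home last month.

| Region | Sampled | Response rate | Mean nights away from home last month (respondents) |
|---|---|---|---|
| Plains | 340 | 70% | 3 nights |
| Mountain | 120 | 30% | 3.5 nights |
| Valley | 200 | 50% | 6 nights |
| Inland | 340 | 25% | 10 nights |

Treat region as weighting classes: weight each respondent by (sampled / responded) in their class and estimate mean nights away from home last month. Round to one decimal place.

Weighting each respondent by the inverse class response rate inflates each class back to its sampled size, so the class weight is n_sampled:
  Plains: 340 × 3 = 1020
  Mountain: 120 × 3.5 = 420
  Valley: 200 × 6 = 1200
  Inland: 340 × 10 = 3400
Adjusted estimate = 6040 / 1,000 = 6.04 → 6.0.

6.0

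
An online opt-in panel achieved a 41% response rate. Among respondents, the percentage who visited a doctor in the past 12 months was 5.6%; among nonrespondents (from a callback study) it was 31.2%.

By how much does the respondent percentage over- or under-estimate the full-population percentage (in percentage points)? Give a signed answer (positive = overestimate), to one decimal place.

Nonresponse fraction = 1 − 0.41 = 0.59.
Bias = (nonresponse fraction) × (respondent percentage − nonrespondent percentage)
     = 0.59 × (5.6 − 31.2) = 0.59 × -25.6 = -15.104.

-15.1 percentage points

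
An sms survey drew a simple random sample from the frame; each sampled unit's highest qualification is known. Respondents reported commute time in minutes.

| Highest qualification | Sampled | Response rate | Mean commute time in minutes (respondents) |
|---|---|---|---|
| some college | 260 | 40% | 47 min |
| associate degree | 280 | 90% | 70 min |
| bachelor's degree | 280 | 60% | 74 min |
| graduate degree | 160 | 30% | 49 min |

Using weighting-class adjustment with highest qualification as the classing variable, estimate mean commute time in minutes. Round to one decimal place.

Weighting each respondent by the inverse class response rate inflates each class back to its sampled size, so the class weight is n_sampled:
  some college: 260 × 47 = 12,220
  associate degree: 280 × 70 = 19,600
  bachelor's degree: 280 × 74 = 20,720
  graduate degree: 160 × 49 = 7840
Adjusted estimate = 60,380 / 980 = 61.6122 → 61.6.

61.6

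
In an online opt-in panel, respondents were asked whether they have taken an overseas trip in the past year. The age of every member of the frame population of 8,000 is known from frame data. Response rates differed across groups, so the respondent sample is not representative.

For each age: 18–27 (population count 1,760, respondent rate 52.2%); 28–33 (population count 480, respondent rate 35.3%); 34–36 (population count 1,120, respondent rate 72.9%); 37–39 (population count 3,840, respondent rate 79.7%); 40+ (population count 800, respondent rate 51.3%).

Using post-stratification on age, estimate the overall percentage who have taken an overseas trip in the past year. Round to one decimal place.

67.2%

Reweight to the known age distribution:
  18–27: (1,760/8,000) × 52.2 = 11.484
  28–33: (480/8,000) × 35.3 = 2.118
  34–36: (1,120/8,000) × 72.9 = 10.206
  37–39: (3,840/8,000) × 79.7 = 38.256
  40+: (800/8,000) × 51.3 = 5.13
Post-stratified estimate = 67.194 → 67.2%.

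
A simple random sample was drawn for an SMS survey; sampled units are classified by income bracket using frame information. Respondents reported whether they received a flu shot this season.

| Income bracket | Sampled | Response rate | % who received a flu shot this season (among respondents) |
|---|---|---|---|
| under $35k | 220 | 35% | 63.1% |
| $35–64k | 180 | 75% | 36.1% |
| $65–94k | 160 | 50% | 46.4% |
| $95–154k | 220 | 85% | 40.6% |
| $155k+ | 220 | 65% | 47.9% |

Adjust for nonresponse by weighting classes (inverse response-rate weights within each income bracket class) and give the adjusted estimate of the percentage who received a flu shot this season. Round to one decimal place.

47.3%

Weighting each respondent by the inverse class response rate inflates each class back to its sampled size, so the class weight is n_sampled:
  under $35k: 220 × 63.1 = 13,882
  $35–64k: 180 × 36.1 = 6498
  $65–94k: 160 × 46.4 = 7424
  $95–154k: 220 × 40.6 = 8932
  $155k+: 220 × 47.9 = 10,538
Adjusted estimate = 47,274 / 1,000 = 47.274 → 47.3%.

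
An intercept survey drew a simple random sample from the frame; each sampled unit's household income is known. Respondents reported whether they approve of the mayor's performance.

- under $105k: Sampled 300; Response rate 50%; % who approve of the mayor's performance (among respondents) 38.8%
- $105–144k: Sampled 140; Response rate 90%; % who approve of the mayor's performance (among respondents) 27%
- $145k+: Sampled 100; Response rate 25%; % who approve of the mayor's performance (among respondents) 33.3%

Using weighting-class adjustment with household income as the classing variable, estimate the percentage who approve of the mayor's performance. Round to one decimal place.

Inverse-response-rate weighting restores each class to its sampled count, so class totals weight by n_sampled:
  under $105k: 300 × 38.8 = 11,640
  $105–144k: 140 × 27 = 3780
  $145k+: 100 × 33.3 = 3330
Adjusted estimate = 18,750 / 540 = 34.7222 → 34.7%.

34.7%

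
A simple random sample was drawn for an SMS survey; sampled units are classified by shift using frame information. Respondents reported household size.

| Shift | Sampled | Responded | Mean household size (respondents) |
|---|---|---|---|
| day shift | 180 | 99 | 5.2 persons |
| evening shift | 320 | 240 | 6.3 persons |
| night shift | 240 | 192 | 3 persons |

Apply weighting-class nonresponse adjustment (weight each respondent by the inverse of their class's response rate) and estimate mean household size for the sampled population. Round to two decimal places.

Class response rates: day shift 99/180 = 55%, evening shift 240/320 = 75%, night shift 192/240 = 80%.
Weighting each respondent by the inverse class response rate inflates each class back to its sampled size, so the class weight is n_sampled:
  day shift: 180 × 5.2 = 936
  evening shift: 320 × 6.3 = 2016
  night shift: 240 × 3 = 720
Adjusted estimate = 3672 / 740 = 4.96216 → 4.96.

4.96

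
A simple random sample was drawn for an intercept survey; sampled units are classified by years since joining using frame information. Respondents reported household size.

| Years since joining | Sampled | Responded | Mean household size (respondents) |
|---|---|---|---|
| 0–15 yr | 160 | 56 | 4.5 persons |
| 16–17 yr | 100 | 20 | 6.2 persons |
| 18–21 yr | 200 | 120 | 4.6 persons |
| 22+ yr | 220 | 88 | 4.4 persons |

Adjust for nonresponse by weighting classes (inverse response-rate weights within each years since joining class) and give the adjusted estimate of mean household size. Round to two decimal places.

Class response rates: 0–15 yr 56/160 = 35%, 16–17 yr 20/100 = 20%, 18–21 yr 120/200 = 60%, 22+ yr 88/220 = 40%.
Each respondent's weight = sampled/responded in their class; summing within a class gives n_sampled, so:
  0–15 yr: 160 × 4.5 = 720
  16–17 yr: 100 × 6.2 = 620
  18–21 yr: 200 × 4.6 = 920
  22+ yr: 220 × 4.4 = 968
Adjusted estimate = 3228 / 680 = 4.74706 → 4.75.

4.75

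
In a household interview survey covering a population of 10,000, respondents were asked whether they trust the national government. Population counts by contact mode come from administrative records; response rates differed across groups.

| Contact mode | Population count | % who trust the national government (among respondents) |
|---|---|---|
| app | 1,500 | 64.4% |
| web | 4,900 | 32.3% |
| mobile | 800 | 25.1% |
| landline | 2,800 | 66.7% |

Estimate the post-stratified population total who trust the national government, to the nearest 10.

Estimated count per cell = population count × respondent percentage:
  app: 1,500 × 64.4% = 966
  web: 4,900 × 32.3% = 1582.7
  mobile: 800 × 25.1% = 200.8
  landline: 2,800 × 66.7% = 1867.6
Estimated total = 4617.1 → 4,620.

4,620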